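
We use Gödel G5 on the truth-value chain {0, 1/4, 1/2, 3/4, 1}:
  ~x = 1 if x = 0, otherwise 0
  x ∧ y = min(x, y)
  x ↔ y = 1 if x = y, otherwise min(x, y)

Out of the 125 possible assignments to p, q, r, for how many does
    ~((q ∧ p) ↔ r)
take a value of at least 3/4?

value 1: 52 assignments (counts)
value 0: 73 assignments
So 52 of the 125 assignments meet the threshold.

52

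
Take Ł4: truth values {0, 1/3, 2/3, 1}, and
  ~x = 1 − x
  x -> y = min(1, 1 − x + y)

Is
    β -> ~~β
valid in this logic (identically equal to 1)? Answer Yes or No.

Yes

β = 0 ↦ 1
β = 1/3 ↦ 1
β = 2/3 ↦ 1
β = 1 ↦ 1
Every assignment gives a value ≥ 1.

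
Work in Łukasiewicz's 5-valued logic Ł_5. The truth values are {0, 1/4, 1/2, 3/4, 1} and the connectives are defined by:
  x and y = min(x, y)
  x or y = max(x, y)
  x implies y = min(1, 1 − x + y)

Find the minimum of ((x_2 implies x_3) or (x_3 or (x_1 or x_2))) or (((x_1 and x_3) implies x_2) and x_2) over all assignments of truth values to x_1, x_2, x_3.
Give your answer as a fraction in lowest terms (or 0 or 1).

Take x_1 = 0, x_2 = 1/2, x_3 = 0:
x_2 implies x_3 = 1/2 implies 0 = 1/2
x_1 or x_2 = 0 or 1/2 = 1/2
x_3 or (x_1 or x_2) = 0 or 1/2 = 1/2
(x_2 implies x_3) or (x_3 or (x_1 or x_2)) = 1/2 or 1/2 = 1/2
x_1 and x_3 = 0 and 0 = 0
(x_1 and x_3) implies x_2 = 0 implies 1/2 = 1
((x_1 and x_3) implies x_2) and x_2 = 1 and 1/2 = 1/2
((x_2 implies x_3) or (x_3 or (x_1 or x_2))) or (((x_1 and x_3) implies x_2) and x_2) = 1/2 or 1/2 = 1/2
No assignment yields a value below 1/2, so this is the minimum.

1/2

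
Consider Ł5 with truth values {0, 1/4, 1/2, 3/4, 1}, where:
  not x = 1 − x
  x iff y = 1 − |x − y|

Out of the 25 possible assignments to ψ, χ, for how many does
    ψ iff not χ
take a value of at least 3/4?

value 1: 5 assignments (counts)
value 3/4: 8 assignments (counts)
value 1/2: 6 assignments
value 1/4: 4 assignments
value 0: 2 assignments
So 13 of the 25 assignments meet the threshold.

13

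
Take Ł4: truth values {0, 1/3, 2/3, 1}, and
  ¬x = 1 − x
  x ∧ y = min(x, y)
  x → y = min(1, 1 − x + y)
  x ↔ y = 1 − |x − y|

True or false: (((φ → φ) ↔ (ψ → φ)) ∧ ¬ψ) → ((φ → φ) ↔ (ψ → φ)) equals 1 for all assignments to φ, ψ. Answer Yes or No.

Yes

φ = 0, ψ = 0 ↦ 1
φ = 0, ψ = 1/3 ↦ 1
φ = 0, ψ = 2/3 ↦ 1
φ = 0, ψ = 1 ↦ 1
φ = 1/3, ψ = 0 ↦ 1
φ = 1/3, ψ = 1/3 ↦ 1
φ = 1/3, ψ = 2/3 ↦ 1
φ = 1/3, ψ = 1 ↦ 1
φ = 2/3, ψ = 0 ↦ 1
φ = 2/3, ψ = 1/3 ↦ 1
φ = 2/3, ψ = 2/3 ↦ 1
φ = 2/3, ψ = 1 ↦ 1
φ = 1, ψ = 0 ↦ 1
φ = 1, ψ = 1/3 ↦ 1
φ = 1, ψ = 2/3 ↦ 1
φ = 1, ψ = 1 ↦ 1
Every assignment gives a value ≥ 1.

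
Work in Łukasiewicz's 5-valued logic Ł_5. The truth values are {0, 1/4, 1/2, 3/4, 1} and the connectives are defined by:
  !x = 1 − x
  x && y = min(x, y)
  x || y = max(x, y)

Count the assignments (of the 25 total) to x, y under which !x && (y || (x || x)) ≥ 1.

value 1: 1 assignment (counts)
value 3/4: 3 assignments
value 1/2: 7 assignments
value 1/4: 8 assignments
value 0: 6 assignments
So 1 of the 25 assignments meets the threshold.

1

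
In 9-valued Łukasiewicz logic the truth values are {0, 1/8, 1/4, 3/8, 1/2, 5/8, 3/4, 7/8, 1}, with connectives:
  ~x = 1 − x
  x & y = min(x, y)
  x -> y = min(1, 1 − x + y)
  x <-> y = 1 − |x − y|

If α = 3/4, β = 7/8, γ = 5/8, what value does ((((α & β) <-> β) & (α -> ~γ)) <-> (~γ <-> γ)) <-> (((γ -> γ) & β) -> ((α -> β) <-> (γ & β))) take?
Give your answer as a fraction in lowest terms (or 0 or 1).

α & β = 3/4 & 7/8 = 3/4
(α & β) <-> β = 3/4 <-> 7/8 = 7/8
~γ = ~5/8 = 3/8
α -> ~γ = 3/4 -> 3/8 = 5/8
((α & β) <-> β) & (α -> ~γ) = 7/8 & 5/8 = 5/8
~γ = ~5/8 = 3/8
~γ <-> γ = 3/8 <-> 5/8 = 3/4
(((α & β) <-> β) & (α -> ~γ)) <-> (~γ <-> γ) = 5/8 <-> 3/4 = 7/8
γ -> γ = 5/8 -> 5/8 = 1
(γ -> γ) & β = 1 & 7/8 = 7/8
α -> β = 3/4 -> 7/8 = 1
γ & β = 5/8 & 7/8 = 5/8
(α -> β) <-> (γ & β) = 1 <-> 5/8 = 5/8
((γ -> γ) & β) -> ((α -> β) <-> (γ & β)) = 7/8 -> 5/8 = 3/4
((((α & β) <-> β) & (α -> ~γ)) <-> (~γ <-> γ)) <-> (((γ -> γ) & β) -> ((α -> β) <-> (γ & β))) = 7/8 <-> 3/4 = 7/8

7/8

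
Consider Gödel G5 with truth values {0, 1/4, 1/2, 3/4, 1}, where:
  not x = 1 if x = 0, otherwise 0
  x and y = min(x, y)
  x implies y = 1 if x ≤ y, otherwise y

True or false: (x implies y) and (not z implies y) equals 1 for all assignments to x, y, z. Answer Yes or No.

Counterexample: take x = 0, y = 0, z = 0.
x implies y = 0 implies 0 = 1
not z = not 0 = 1
not z implies y = 1 implies 0 = 0
(x implies y) and (not z implies y) = 1 and 0 = 0
This gives 0 ≠ 1.

No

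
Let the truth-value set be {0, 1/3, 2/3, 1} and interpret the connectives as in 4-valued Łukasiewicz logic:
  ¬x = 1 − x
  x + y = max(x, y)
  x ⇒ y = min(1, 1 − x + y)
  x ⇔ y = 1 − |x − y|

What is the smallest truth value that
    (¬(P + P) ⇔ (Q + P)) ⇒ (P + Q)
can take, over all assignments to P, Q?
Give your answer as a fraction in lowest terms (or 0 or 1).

Take P = 1/3, Q = 0:
P + P = 1/3 + 1/3 = 1/3
¬(P + P) = ¬1/3 = 2/3
Q + P = 0 + 1/3 = 1/3
¬(P + P) ⇔ (Q + P) = 2/3 ⇔ 1/3 = 2/3
P + Q = 1/3 + 0 = 1/3
(¬(P + P) ⇔ (Q + P)) ⇒ (P + Q) = 2/3 ⇒ 1/3 = 2/3
No assignment yields a value below 2/3, so this is the minimum.

2/3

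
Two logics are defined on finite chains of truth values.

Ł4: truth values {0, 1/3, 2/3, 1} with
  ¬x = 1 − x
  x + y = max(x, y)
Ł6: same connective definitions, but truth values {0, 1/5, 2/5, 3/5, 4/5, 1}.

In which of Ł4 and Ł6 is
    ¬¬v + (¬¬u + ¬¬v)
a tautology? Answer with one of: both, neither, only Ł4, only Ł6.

In Ł4: at u = 0, v = 0 the value is 0 — not a tautology.
In Ł6: at u = 0, v = 0 the value is 0 — not a tautology.

neither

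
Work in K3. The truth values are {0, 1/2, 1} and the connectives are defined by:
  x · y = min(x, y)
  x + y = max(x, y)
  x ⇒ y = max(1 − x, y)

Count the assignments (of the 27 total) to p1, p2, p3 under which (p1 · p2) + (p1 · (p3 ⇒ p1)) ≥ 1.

9

value 1: 9 assignments (counts)
value 1/2: 9 assignments
value 0: 9 assignments
So 9 of the 27 assignments meet the threshold.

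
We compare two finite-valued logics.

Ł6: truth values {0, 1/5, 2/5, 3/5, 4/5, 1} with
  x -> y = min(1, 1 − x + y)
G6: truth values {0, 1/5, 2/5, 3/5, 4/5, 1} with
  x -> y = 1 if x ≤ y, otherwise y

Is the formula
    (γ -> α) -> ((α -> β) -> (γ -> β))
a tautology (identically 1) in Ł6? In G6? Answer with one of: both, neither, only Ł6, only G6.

In Ł6: every assignment gives 1 — tautology.
In G6: every assignment gives 1 — tautology.

both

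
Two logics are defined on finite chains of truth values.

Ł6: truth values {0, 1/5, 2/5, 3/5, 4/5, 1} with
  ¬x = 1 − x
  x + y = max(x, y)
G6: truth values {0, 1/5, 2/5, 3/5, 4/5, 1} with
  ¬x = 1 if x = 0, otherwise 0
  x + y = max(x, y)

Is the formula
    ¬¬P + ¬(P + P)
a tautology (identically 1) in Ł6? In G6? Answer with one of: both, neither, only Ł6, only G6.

only G6

In Ł6: at P = 1/5 the value is 4/5 — not a tautology.
In G6: every assignment gives 1 — tautology.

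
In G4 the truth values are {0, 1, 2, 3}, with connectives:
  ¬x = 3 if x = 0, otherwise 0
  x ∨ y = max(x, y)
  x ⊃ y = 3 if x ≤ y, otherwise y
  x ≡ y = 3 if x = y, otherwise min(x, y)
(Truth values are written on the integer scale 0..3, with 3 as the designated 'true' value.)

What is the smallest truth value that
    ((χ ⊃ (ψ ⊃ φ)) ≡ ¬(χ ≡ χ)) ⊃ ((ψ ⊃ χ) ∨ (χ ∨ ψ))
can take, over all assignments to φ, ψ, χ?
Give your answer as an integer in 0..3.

2

Take φ = 0, ψ = 2, χ = 1:
ψ ⊃ φ = 2 ⊃ 0 = 0
χ ⊃ (ψ ⊃ φ) = 1 ⊃ 0 = 0
χ ≡ χ = 1 ≡ 1 = 3
¬(χ ≡ χ) = ¬3 = 0
(χ ⊃ (ψ ⊃ φ)) ≡ ¬(χ ≡ χ) = 0 ≡ 0 = 3
ψ ⊃ χ = 2 ⊃ 1 = 1
χ ∨ ψ = 1 ∨ 2 = 2
(ψ ⊃ χ) ∨ (χ ∨ ψ) = 1 ∨ 2 = 2
((χ ⊃ (ψ ⊃ φ)) ≡ ¬(χ ≡ χ)) ⊃ ((ψ ⊃ χ) ∨ (χ ∨ ψ)) = 3 ⊃ 2 = 2
No assignment yields a value below 2, so this is the minimum.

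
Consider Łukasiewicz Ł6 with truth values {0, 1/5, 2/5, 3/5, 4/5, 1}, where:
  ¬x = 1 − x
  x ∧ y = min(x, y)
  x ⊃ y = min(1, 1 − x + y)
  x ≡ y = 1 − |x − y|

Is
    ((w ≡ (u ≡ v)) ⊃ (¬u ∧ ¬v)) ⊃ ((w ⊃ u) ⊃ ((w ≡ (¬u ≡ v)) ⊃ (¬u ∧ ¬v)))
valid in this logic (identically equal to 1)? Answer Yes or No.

Counterexample: take u = 1/5, v = 0, w = 1/5.
u ≡ v = 1/5 ≡ 0 = 4/5
w ≡ (u ≡ v) = 1/5 ≡ 4/5 = 2/5
¬u = ¬1/5 = 4/5
¬v = ¬0 = 1
¬u ∧ ¬v = 4/5 ∧ 1 = 4/5
(w ≡ (u ≡ v)) ⊃ (¬u ∧ ¬v) = 2/5 ⊃ 4/5 = 1
w ⊃ u = 1/5 ⊃ 1/5 = 1
¬u = ¬1/5 = 4/5
¬u ≡ v = 4/5 ≡ 0 = 1/5
w ≡ (¬u ≡ v) = 1/5 ≡ 1/5 = 1
¬u = ¬1/5 = 4/5
¬v = ¬0 = 1
¬u ∧ ¬v = 4/5 ∧ 1 = 4/5
(w ≡ (¬u ≡ v)) ⊃ (¬u ∧ ¬v) = 1 ⊃ 4/5 = 4/5
(w ⊃ u) ⊃ ((w ≡ (¬u ≡ v)) ⊃ (¬u ∧ ¬v)) = 1 ⊃ 4/5 = 4/5
((w ≡ (u ≡ v)) ⊃ (¬u ∧ ¬v)) ⊃ ((w ⊃ u) ⊃ ((w ≡ (¬u ≡ v)) ⊃ (¬u ∧ ¬v))) = 1 ⊃ 4/5 = 4/5
This gives 4/5 ≠ 1.

No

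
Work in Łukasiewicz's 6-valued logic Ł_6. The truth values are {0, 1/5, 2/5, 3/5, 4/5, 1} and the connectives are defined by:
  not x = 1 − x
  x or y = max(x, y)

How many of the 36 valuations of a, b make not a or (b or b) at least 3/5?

27

value 1: 11 assignments (counts)
value 4/5: 9 assignments (counts)
value 3/5: 7 assignments (counts)
value 2/5: 5 assignments
value 1/5: 3 assignments
value 0: 1 assignment
So 27 of the 36 assignments meet the threshold.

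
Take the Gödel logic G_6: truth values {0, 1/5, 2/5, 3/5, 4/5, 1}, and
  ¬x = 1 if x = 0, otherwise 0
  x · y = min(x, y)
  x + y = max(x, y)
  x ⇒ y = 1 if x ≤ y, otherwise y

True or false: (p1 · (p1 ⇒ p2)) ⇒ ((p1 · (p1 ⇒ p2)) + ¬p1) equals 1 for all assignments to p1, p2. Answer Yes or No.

At p1 = 1, p2 = 3/5, for instance:
p1 ⇒ p2 = 1 ⇒ 3/5 = 3/5
p1 · (p1 ⇒ p2) = 1 · 3/5 = 3/5
¬p1 = ¬1 = 0
(p1 · (p1 ⇒ p2)) + ¬p1 = 3/5 + 0 = 3/5
(p1 · (p1 ⇒ p2)) ⇒ ((p1 · (p1 ⇒ p2)) + ¬p1) = 3/5 ⇒ 3/5 = 1
and checking the remaining 35 assignments likewise gives ≥ 1 in every case.

Yes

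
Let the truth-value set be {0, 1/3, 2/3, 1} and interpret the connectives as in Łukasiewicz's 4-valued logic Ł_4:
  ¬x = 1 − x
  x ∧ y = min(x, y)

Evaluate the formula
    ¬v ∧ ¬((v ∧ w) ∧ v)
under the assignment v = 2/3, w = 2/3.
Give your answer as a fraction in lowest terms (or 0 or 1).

1/3

¬v = ¬2/3 = 1/3
v ∧ w = 2/3 ∧ 2/3 = 2/3
(v ∧ w) ∧ v = 2/3 ∧ 2/3 = 2/3
¬((v ∧ w) ∧ v) = ¬2/3 = 1/3
¬v ∧ ¬((v ∧ w) ∧ v) = 1/3 ∧ 1/3 = 1/3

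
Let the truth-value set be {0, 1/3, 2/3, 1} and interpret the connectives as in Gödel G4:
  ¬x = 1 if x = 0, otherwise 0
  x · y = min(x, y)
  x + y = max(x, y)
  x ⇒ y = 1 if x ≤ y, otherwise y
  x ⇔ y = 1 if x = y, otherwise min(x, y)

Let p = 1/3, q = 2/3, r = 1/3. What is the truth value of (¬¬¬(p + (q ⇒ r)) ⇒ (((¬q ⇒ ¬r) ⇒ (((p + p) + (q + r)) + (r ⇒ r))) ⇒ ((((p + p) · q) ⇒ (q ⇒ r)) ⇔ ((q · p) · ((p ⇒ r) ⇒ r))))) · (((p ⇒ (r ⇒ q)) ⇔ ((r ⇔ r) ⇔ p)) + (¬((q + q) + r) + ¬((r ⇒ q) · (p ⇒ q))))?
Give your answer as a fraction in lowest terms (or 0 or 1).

q ⇒ r = 2/3 ⇒ 1/3 = 1/3
p + (q ⇒ r) = 1/3 + 1/3 = 1/3
¬(p + (q ⇒ r)) = ¬1/3 = 0
¬¬(p + (q ⇒ r)) = ¬0 = 1
¬¬¬(p + (q ⇒ r)) = ¬1 = 0
¬q = ¬2/3 = 0
¬r = ¬1/3 = 0
¬q ⇒ ¬r = 0 ⇒ 0 = 1
p + p = 1/3 + 1/3 = 1/3
q + r = 2/3 + 1/3 = 2/3
(p + p) + (q + r) = 1/3 + 2/3 = 2/3
r ⇒ r = 1/3 ⇒ 1/3 = 1
((p + p) + (q + r)) + (r ⇒ r) = 2/3 + 1 = 1
(¬q ⇒ ¬r) ⇒ (((p + p) + (q + r)) + (r ⇒ r)) = 1 ⇒ 1 = 1
p + p = 1/3 + 1/3 = 1/3
(p + p) · q = 1/3 · 2/3 = 1/3
q ⇒ r = 2/3 ⇒ 1/3 = 1/3
((p + p) · q) ⇒ (q ⇒ r) = 1/3 ⇒ 1/3 = 1
q · p = 2/3 · 1/3 = 1/3
p ⇒ r = 1/3 ⇒ 1/3 = 1
(p ⇒ r) ⇒ r = 1 ⇒ 1/3 = 1/3
(q · p) · ((p ⇒ r) ⇒ r) = 1/3 · 1/3 = 1/3
(((p + p) · q) ⇒ (q ⇒ r)) ⇔ ((q · p) · ((p ⇒ r) ⇒ r)) = 1 ⇔ 1/3 = 1/3
((¬q ⇒ ¬r) ⇒ (((p + p) + (q + r)) + (r ⇒ r))) ⇒ ((((p + p) · q) ⇒ (q ⇒ r)) ⇔ ((q · p) · ((p ⇒ r) ⇒ r))) = 1 ⇒ 1/3 = 1/3
¬¬¬(p + (q ⇒ r)) ⇒ (((¬q ⇒ ¬r) ⇒ (((p + p) + (q + r)) + (r ⇒ r))) ⇒ ((((p + p) · q) ⇒ (q ⇒ r)) ⇔ ((q · p) · ((p ⇒ r) ⇒ r)))) = 0 ⇒ 1/3 = 1
r ⇒ q = 1/3 ⇒ 2/3 = 1
p ⇒ (r ⇒ q) = 1/3 ⇒ 1 = 1
r ⇔ r = 1/3 ⇔ 1/3 = 1
(r ⇔ r) ⇔ p = 1 ⇔ 1/3 = 1/3
(p ⇒ (r ⇒ q)) ⇔ ((r ⇔ r) ⇔ p) = 1 ⇔ 1/3 = 1/3
q + q = 2/3 + 2/3 = 2/3
(q + q) + r = 2/3 + 1/3 = 2/3
¬((q + q) + r) = ¬2/3 = 0
r ⇒ q = 1/3 ⇒ 2/3 = 1
p ⇒ q = 1/3 ⇒ 2/3 = 1
(r ⇒ q) · (p ⇒ q) = 1 · 1 = 1
¬((r ⇒ q) · (p ⇒ q)) = ¬1 = 0
¬((q + q) + r) + ¬((r ⇒ q) · (p ⇒ q)) = 0 + 0 = 0
((p ⇒ (r ⇒ q)) ⇔ ((r ⇔ r) ⇔ p)) + (¬((q + q) + r) + ¬((r ⇒ q) · (p ⇒ q))) = 1/3 + 0 = 1/3
(¬¬¬(p + (q ⇒ r)) ⇒ (((¬q ⇒ ¬r) ⇒ (((p + p) + (q + r)) + (r ⇒ r))) ⇒ ((((p + p) · q) ⇒ (q ⇒ r)) ⇔ ((q · p) · ((p ⇒ r) ⇒ r))))) · (((p ⇒ (r ⇒ q)) ⇔ ((r ⇔ r) ⇔ p)) + (¬((q + q) + r) + ¬((r ⇒ q) · (p ⇒ q)))) = 1 · 1/3 = 1/3

1/3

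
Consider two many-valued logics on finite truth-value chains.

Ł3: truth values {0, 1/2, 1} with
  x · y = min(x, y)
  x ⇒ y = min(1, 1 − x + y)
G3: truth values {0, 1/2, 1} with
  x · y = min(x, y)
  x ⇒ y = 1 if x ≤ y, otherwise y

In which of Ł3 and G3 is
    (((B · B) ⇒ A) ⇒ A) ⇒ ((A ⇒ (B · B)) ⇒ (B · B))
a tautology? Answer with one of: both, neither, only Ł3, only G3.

only Ł3

In Ł3: every assignment gives 1 — tautology.
In G3: at A = 0, B = 1/2 the value is 1/2 — not a tautology.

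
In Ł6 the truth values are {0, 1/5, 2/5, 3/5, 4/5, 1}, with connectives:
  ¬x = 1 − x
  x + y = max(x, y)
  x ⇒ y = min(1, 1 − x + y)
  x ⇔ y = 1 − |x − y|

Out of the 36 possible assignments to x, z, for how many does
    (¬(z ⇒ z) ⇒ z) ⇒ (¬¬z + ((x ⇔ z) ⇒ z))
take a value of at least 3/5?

29

value 1: 17 assignments (counts)
value 4/5: 7 assignments (counts)
value 3/5: 5 assignments (counts)
value 2/5: 4 assignments
value 1/5: 2 assignments
value 0: 1 assignment
So 29 of the 36 assignments meet the threshold.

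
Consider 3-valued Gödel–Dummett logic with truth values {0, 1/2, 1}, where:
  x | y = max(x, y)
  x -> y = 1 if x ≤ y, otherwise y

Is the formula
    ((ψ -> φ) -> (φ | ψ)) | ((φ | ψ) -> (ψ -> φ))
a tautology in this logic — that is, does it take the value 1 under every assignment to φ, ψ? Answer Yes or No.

Yes

φ = 0, ψ = 0 ↦ 1
φ = 0, ψ = 1/2 ↦ 1
φ = 0, ψ = 1 ↦ 1
φ = 1/2, ψ = 0 ↦ 1
φ = 1/2, ψ = 1/2 ↦ 1
φ = 1/2, ψ = 1 ↦ 1
φ = 1, ψ = 0 ↦ 1
φ = 1, ψ = 1/2 ↦ 1
φ = 1, ψ = 1 ↦ 1
Every assignment gives a value ≥ 1.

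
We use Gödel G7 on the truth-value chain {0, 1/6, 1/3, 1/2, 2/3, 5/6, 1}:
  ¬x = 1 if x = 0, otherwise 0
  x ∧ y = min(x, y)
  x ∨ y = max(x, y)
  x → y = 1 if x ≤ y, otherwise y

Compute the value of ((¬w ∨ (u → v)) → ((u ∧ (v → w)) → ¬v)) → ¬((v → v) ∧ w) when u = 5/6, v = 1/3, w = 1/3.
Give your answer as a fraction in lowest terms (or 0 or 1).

1

¬w = ¬1/3 = 0
u → v = 5/6 → 1/3 = 1/3
¬w ∨ (u → v) = 0 ∨ 1/3 = 1/3
v → w = 1/3 → 1/3 = 1
u ∧ (v → w) = 5/6 ∧ 1 = 5/6
¬v = ¬1/3 = 0
(u ∧ (v → w)) → ¬v = 5/6 → 0 = 0
(¬w ∨ (u → v)) → ((u ∧ (v → w)) → ¬v) = 1/3 → 0 = 0
v → v = 1/3 → 1/3 = 1
(v → v) ∧ w = 1 ∧ 1/3 = 1/3
¬((v → v) ∧ w) = ¬1/3 = 0
((¬w ∨ (u → v)) → ((u ∧ (v → w)) → ¬v)) → ¬((v → v) ∧ w) = 0 → 0 = 1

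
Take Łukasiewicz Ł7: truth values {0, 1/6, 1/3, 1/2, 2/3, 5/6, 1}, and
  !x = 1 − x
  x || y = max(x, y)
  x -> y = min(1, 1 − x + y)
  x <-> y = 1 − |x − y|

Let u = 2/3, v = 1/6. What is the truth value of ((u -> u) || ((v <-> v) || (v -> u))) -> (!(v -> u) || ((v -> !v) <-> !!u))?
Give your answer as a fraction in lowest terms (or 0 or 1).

2/3

u -> u = 2/3 -> 2/3 = 1
v <-> v = 1/6 <-> 1/6 = 1
v -> u = 1/6 -> 2/3 = 1
(v <-> v) || (v -> u) = 1 || 1 = 1
(u -> u) || ((v <-> v) || (v -> u)) = 1 || 1 = 1
v -> u = 1/6 -> 2/3 = 1
!(v -> u) = !1 = 0
!v = !1/6 = 5/6
v -> !v = 1/6 -> 5/6 = 1
!u = !2/3 = 1/3
!!u = !1/3 = 2/3
(v -> !v) <-> !!u = 1 <-> 2/3 = 2/3
!(v -> u) || ((v -> !v) <-> !!u) = 0 || 2/3 = 2/3
((u -> u) || ((v <-> v) || (v -> u))) -> (!(v -> u) || ((v -> !v) <-> !!u)) = 1 -> 2/3 = 2/3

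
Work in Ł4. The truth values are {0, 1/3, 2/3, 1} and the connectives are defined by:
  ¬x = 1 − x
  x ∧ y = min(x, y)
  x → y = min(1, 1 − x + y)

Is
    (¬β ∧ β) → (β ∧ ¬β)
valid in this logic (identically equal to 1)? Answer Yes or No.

Yes

β = 0 ↦ 1
β = 1/3 ↦ 1
β = 2/3 ↦ 1
β = 1 ↦ 1
Every assignment gives a value ≥ 1.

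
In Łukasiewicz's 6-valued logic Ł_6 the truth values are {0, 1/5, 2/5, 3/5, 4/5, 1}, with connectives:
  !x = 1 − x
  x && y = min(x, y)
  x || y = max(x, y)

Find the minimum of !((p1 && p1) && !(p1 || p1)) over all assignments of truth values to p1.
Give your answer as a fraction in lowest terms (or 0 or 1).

3/5

Take p1 = 2/5:
p1 && p1 = 2/5 && 2/5 = 2/5
p1 || p1 = 2/5 || 2/5 = 2/5
!(p1 || p1) = !2/5 = 3/5
(p1 && p1) && !(p1 || p1) = 2/5 && 3/5 = 2/5
!((p1 && p1) && !(p1 || p1)) = !2/5 = 3/5
No assignment yields a value below 3/5, so this is the minimum.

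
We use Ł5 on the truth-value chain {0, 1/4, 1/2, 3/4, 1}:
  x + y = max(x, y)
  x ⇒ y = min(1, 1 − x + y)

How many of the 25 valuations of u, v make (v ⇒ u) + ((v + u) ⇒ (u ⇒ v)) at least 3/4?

25

value 1: 25 assignments (counts)
So 25 of the 25 assignments meet the threshold.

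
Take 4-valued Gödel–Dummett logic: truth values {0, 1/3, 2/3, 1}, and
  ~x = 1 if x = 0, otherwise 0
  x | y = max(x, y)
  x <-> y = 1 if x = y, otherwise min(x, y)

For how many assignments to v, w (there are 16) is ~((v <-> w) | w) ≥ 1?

v = 0, w = 0 ↦ 0  <
v = 0, w = 1/3 ↦ 0  <
v = 0, w = 2/3 ↦ 0  <
v = 0, w = 1 ↦ 0  <
v = 1/3, w = 0 ↦ 1  ≥
v = 1/3, w = 1/3 ↦ 0  <
v = 1/3, w = 2/3 ↦ 0  <
v = 1/3, w = 1 ↦ 0  <
v = 2/3, w = 0 ↦ 1  ≥
v = 2/3, w = 1/3 ↦ 0  <
v = 2/3, w = 2/3 ↦ 0  <
v = 2/3, w = 1 ↦ 0  <
v = 1, w = 0 ↦ 1  ≥
v = 1, w = 1/3 ↦ 0  <
v = 1, w = 2/3 ↦ 0  <
v = 1, w = 1 ↦ 0  <
So 3 of the 16 assignments meet the threshold.

3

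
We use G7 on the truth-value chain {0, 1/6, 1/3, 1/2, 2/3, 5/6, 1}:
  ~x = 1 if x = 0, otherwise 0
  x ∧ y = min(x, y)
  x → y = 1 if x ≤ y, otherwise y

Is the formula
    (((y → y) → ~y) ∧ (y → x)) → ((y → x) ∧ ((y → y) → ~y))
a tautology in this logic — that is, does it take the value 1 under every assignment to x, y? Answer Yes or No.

At x = 1/2, y = 1/6, for instance:
y → y = 1/6 → 1/6 = 1
~y = ~1/6 = 0
(y → y) → ~y = 1 → 0 = 0
y → x = 1/6 → 1/2 = 1
((y → y) → ~y) ∧ (y → x) = 0 ∧ 1 = 0
(y → x) ∧ ((y → y) → ~y) = 1 ∧ 0 = 0
(((y → y) → ~y) ∧ (y → x)) → ((y → x) ∧ ((y → y) → ~y)) = 0 → 0 = 1
and checking the remaining 48 assignments likewise gives ≥ 1 in every case.

Yes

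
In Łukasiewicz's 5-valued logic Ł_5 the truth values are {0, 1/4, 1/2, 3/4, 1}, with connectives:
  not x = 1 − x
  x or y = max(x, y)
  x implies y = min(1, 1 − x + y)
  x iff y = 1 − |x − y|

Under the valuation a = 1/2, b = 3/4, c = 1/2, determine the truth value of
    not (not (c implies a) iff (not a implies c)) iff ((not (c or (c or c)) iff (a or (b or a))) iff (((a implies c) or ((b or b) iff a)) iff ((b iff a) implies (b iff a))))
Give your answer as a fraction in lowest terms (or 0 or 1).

c implies a = 1/2 implies 1/2 = 1
not (c implies a) = not 1 = 0
not a = not 1/2 = 1/2
not a implies c = 1/2 implies 1/2 = 1
not (c implies a) iff (not a implies c) = 0 iff 1 = 0
not (not (c implies a) iff (not a implies c)) = not 0 = 1
c or c = 1/2 or 1/2 = 1/2
c or (c or c) = 1/2 or 1/2 = 1/2
not (c or (c or c)) = not 1/2 = 1/2
b or a = 3/4 or 1/2 = 3/4
a or (b or a) = 1/2 or 3/4 = 3/4
not (c or (c or c)) iff (a or (b or a)) = 1/2 iff 3/4 = 3/4
a implies c = 1/2 implies 1/2 = 1
b or b = 3/4 or 3/4 = 3/4
(b or b) iff a = 3/4 iff 1/2 = 3/4
(a implies c) or ((b or b) iff a) = 1 or 3/4 = 1
b iff a = 3/4 iff 1/2 = 3/4
b iff a = 3/4 iff 1/2 = 3/4
(b iff a) implies (b iff a) = 3/4 implies 3/4 = 1
((a implies c) or ((b or b) iff a)) iff ((b iff a) implies (b iff a)) = 1 iff 1 = 1
(not (c or (c or c)) iff (a or (b or a))) iff (((a implies c) or ((b or b) iff a)) iff ((b iff a) implies (b iff a))) = 3/4 iff 1 = 3/4
not (not (c implies a) iff (not a implies c)) iff ((not (c or (c or c)) iff (a or (b or a))) iff (((a implies c) or ((b or b) iff a)) iff ((b iff a) implies (b iff a)))) = 1 iff 3/4 = 3/4

3/4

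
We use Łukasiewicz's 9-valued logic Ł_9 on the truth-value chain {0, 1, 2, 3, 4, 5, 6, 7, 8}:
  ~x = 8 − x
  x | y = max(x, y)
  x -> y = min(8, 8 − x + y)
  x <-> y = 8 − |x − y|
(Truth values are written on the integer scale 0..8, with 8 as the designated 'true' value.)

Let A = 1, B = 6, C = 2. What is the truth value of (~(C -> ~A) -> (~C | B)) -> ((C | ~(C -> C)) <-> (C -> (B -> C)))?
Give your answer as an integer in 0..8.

~A = ~1 = 7
C -> ~A = 2 -> 7 = 8
~(C -> ~A) = ~8 = 0
~C = ~2 = 6
~C | B = 6 | 6 = 6
~(C -> ~A) -> (~C | B) = 0 -> 6 = 8
C -> C = 2 -> 2 = 8
~(C -> C) = ~8 = 0
C | ~(C -> C) = 2 | 0 = 2
B -> C = 6 -> 2 = 4
C -> (B -> C) = 2 -> 4 = 8
(C | ~(C -> C)) <-> (C -> (B -> C)) = 2 <-> 8 = 2
(~(C -> ~A) -> (~C | B)) -> ((C | ~(C -> C)) <-> (C -> (B -> C))) = 8 -> 2 = 2

2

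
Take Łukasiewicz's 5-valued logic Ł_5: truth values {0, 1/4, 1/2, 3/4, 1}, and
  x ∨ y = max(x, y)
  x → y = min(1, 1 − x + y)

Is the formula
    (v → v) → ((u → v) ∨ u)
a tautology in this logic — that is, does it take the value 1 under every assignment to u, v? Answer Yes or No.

No

Counterexample: take u = 1/4, v = 0.
v → v = 0 → 0 = 1
u → v = 1/4 → 0 = 3/4
(u → v) ∨ u = 3/4 ∨ 1/4 = 3/4
(v → v) → ((u → v) ∨ u) = 1 → 3/4 = 3/4
This gives 3/4 ≠ 1.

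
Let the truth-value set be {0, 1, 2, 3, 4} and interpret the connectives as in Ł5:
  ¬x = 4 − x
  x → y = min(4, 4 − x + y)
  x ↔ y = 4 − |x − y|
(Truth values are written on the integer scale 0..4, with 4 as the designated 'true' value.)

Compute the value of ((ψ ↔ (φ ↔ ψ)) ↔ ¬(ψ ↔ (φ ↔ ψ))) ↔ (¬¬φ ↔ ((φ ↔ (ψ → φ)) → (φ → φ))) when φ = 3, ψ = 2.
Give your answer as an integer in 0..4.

φ ↔ ψ = 3 ↔ 2 = 3
ψ ↔ (φ ↔ ψ) = 2 ↔ 3 = 3
φ ↔ ψ = 3 ↔ 2 = 3
ψ ↔ (φ ↔ ψ) = 2 ↔ 3 = 3
¬(ψ ↔ (φ ↔ ψ)) = ¬3 = 1
(ψ ↔ (φ ↔ ψ)) ↔ ¬(ψ ↔ (φ ↔ ψ)) = 3 ↔ 1 = 2
¬φ = ¬3 = 1
¬¬φ = ¬1 = 3
ψ → φ = 2 → 3 = 4
φ ↔ (ψ → φ) = 3 ↔ 4 = 3
φ → φ = 3 → 3 = 4
(φ ↔ (ψ → φ)) → (φ → φ) = 3 → 4 = 4
¬¬φ ↔ ((φ ↔ (ψ → φ)) → (φ → φ)) = 3 ↔ 4 = 3
((ψ ↔ (φ ↔ ψ)) ↔ ¬(ψ ↔ (φ ↔ ψ))) ↔ (¬¬φ ↔ ((φ ↔ (ψ → φ)) → (φ → φ))) = 2 ↔ 3 = 3

3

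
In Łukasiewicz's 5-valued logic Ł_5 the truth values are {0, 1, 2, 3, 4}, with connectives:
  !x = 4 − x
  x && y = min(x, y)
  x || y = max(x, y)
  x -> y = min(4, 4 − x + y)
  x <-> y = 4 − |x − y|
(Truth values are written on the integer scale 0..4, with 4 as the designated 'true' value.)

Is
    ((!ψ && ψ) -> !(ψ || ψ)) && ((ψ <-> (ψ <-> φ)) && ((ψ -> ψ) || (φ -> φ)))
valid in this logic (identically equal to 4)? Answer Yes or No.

Counterexample: take φ = 0, ψ = 0.
!ψ = !0 = 4
!ψ && ψ = 4 && 0 = 0
ψ || ψ = 0 || 0 = 0
!(ψ || ψ) = !0 = 4
(!ψ && ψ) -> !(ψ || ψ) = 0 -> 4 = 4
ψ <-> φ = 0 <-> 0 = 4
ψ <-> (ψ <-> φ) = 0 <-> 4 = 0
ψ -> ψ = 0 -> 0 = 4
φ -> φ = 0 -> 0 = 4
(ψ -> ψ) || (φ -> φ) = 4 || 4 = 4
(ψ <-> (ψ <-> φ)) && ((ψ -> ψ) || (φ -> φ)) = 0 && 4 = 0
((!ψ && ψ) -> !(ψ || ψ)) && ((ψ <-> (ψ <-> φ)) && ((ψ -> ψ) || (φ -> φ))) = 4 && 0 = 0
This gives 0 ≠ 4.

No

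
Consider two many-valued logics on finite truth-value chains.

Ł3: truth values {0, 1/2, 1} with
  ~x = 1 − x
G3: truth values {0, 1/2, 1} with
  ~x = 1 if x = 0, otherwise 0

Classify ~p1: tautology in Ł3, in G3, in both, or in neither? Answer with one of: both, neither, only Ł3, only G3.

neither

In Ł3: at p1 = 1/2 the value is 1/2 — not a tautology.
In G3: at p1 = 1/2 the value is 0 — not a tautology.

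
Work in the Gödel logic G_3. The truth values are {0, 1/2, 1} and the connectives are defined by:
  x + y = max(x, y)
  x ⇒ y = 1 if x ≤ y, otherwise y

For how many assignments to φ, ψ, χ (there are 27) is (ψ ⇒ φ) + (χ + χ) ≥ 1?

21

value 1: 21 assignments (counts)
value 1/2: 4 assignments
value 0: 2 assignments
So 21 of the 27 assignments meet the threshold.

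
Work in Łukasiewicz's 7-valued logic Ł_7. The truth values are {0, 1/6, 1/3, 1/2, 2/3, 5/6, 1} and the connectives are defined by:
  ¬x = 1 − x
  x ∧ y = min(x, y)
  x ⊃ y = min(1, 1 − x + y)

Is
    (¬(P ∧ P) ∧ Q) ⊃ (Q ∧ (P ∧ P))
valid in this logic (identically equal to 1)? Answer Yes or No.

Counterexample: take P = 0, Q = 1/6.
P ∧ P = 0 ∧ 0 = 0
¬(P ∧ P) = ¬0 = 1
¬(P ∧ P) ∧ Q = 1 ∧ 1/6 = 1/6
P ∧ P = 0 ∧ 0 = 0
Q ∧ (P ∧ P) = 1/6 ∧ 0 = 0
(¬(P ∧ P) ∧ Q) ⊃ (Q ∧ (P ∧ P)) = 1/6 ⊃ 0 = 5/6
This gives 5/6 ≠ 1.

No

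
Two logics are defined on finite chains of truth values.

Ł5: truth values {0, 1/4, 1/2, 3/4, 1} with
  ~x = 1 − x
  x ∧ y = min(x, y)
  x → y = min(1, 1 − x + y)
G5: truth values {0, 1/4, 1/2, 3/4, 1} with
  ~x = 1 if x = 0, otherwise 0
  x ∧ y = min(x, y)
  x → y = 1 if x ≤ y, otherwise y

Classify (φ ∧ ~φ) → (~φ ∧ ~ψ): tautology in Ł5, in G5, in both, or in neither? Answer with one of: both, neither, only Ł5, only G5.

only G5

In Ł5: at φ = 1/4, ψ = 1 the value is 3/4 — not a tautology.
In G5: every assignment gives 1 — tautology.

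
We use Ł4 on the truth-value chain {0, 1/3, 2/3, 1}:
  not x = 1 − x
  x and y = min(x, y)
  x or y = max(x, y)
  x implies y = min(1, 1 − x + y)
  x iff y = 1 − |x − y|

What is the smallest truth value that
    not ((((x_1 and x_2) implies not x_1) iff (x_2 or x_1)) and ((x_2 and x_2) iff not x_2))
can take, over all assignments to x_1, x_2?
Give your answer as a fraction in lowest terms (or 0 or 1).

1/3

Take x_1 = 0, x_2 = 2/3:
x_1 and x_2 = 0 and 2/3 = 0
not x_1 = not 0 = 1
(x_1 and x_2) implies not x_1 = 0 implies 1 = 1
x_2 or x_1 = 2/3 or 0 = 2/3
((x_1 and x_2) implies not x_1) iff (x_2 or x_1) = 1 iff 2/3 = 2/3
x_2 and x_2 = 2/3 and 2/3 = 2/3
not x_2 = not 2/3 = 1/3
(x_2 and x_2) iff not x_2 = 2/3 iff 1/3 = 2/3
(((x_1 and x_2) implies not x_1) iff (x_2 or x_1)) and ((x_2 and x_2) iff not x_2) = 2/3 and 2/3 = 2/3
not ((((x_1 and x_2) implies not x_1) iff (x_2 or x_1)) and ((x_2 and x_2) iff not x_2)) = not 2/3 = 1/3
No assignment yields a value below 1/3, so this is the minimum.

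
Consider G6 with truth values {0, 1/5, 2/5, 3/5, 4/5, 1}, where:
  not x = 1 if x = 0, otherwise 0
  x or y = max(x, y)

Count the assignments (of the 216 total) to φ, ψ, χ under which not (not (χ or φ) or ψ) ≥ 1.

35

value 1: 35 assignments (counts)
value 0: 181 assignments
So 35 of the 216 assignments meet the threshold.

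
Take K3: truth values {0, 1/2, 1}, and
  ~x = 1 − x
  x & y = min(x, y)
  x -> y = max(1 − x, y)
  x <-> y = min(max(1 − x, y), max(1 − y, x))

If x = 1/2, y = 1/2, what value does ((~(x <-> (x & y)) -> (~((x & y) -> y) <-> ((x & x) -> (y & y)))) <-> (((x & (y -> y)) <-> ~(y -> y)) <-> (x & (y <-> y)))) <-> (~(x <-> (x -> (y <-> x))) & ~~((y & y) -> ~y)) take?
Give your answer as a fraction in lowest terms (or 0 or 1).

1/2

x & y = 1/2 & 1/2 = 1/2
x <-> (x & y) = 1/2 <-> 1/2 = 1/2
~(x <-> (x & y)) = ~1/2 = 1/2
x & y = 1/2 & 1/2 = 1/2
(x & y) -> y = 1/2 -> 1/2 = 1/2
~((x & y) -> y) = ~1/2 = 1/2
x & x = 1/2 & 1/2 = 1/2
y & y = 1/2 & 1/2 = 1/2
(x & x) -> (y & y) = 1/2 -> 1/2 = 1/2
~((x & y) -> y) <-> ((x & x) -> (y & y)) = 1/2 <-> 1/2 = 1/2
~(x <-> (x & y)) -> (~((x & y) -> y) <-> ((x & x) -> (y & y))) = 1/2 -> 1/2 = 1/2
y -> y = 1/2 -> 1/2 = 1/2
x & (y -> y) = 1/2 & 1/2 = 1/2
y -> y = 1/2 -> 1/2 = 1/2
~(y -> y) = ~1/2 = 1/2
(x & (y -> y)) <-> ~(y -> y) = 1/2 <-> 1/2 = 1/2
y <-> y = 1/2 <-> 1/2 = 1/2
x & (y <-> y) = 1/2 & 1/2 = 1/2
((x & (y -> y)) <-> ~(y -> y)) <-> (x & (y <-> y)) = 1/2 <-> 1/2 = 1/2
(~(x <-> (x & y)) -> (~((x & y) -> y) <-> ((x & x) -> (y & y)))) <-> (((x & (y -> y)) <-> ~(y -> y)) <-> (x & (y <-> y))) = 1/2 <-> 1/2 = 1/2
y <-> x = 1/2 <-> 1/2 = 1/2
x -> (y <-> x) = 1/2 -> 1/2 = 1/2
x <-> (x -> (y <-> x)) = 1/2 <-> 1/2 = 1/2
~(x <-> (x -> (y <-> x))) = ~1/2 = 1/2
y & y = 1/2 & 1/2 = 1/2
~y = ~1/2 = 1/2
(y & y) -> ~y = 1/2 -> 1/2 = 1/2
~((y & y) -> ~y) = ~1/2 = 1/2
~~((y & y) -> ~y) = ~1/2 = 1/2
~(x <-> (x -> (y <-> x))) & ~~((y & y) -> ~y) = 1/2 & 1/2 = 1/2
((~(x <-> (x & y)) -> (~((x & y) -> y) <-> ((x & x) -> (y & y)))) <-> (((x & (y -> y)) <-> ~(y -> y)) <-> (x & (y <-> y)))) <-> (~(x <-> (x -> (y <-> x))) & ~~((y & y) -> ~y)) = 1/2 <-> 1/2 = 1/2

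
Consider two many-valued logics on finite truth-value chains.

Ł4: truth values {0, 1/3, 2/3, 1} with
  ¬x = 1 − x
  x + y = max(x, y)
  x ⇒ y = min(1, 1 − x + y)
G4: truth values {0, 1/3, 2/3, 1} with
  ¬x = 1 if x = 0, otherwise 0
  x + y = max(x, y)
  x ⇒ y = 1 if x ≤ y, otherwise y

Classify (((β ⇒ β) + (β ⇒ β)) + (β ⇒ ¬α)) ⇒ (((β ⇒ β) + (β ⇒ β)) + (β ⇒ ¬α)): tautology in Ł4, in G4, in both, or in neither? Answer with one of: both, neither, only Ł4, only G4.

In Ł4: every assignment gives 1 — tautology.
In G4: every assignment gives 1 — tautology.

both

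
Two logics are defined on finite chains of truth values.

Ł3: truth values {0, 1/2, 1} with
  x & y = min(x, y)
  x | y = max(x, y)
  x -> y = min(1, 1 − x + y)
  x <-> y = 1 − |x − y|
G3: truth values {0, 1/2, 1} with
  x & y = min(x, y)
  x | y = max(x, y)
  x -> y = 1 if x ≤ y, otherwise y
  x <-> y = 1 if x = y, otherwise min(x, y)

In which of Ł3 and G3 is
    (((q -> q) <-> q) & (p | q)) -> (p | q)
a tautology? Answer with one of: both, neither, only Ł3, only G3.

In Ł3: every assignment gives 1 — tautology.
In G3: every assignment gives 1 — tautology.

both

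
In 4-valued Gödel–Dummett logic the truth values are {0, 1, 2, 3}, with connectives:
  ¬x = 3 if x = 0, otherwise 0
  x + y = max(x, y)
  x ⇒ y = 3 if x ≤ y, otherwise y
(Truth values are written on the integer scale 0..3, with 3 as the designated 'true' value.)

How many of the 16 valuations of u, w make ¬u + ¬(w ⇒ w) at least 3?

u = 0, w = 0 ↦ 3  ≥
u = 0, w = 1 ↦ 3  ≥
u = 0, w = 2 ↦ 3  ≥
u = 0, w = 3 ↦ 3  ≥
u = 1, w = 0 ↦ 0  <
u = 1, w = 1 ↦ 0  <
u = 1, w = 2 ↦ 0  <
u = 1, w = 3 ↦ 0  <
u = 2, w = 0 ↦ 0  <
u = 2, w = 1 ↦ 0  <
u = 2, w = 2 ↦ 0  <
u = 2, w = 3 ↦ 0  <
u = 3, w = 0 ↦ 0  <
u = 3, w = 1 ↦ 0  <
u = 3, w = 2 ↦ 0  <
u = 3, w = 3 ↦ 0  <
So 4 of the 16 assignments meet the threshold.

4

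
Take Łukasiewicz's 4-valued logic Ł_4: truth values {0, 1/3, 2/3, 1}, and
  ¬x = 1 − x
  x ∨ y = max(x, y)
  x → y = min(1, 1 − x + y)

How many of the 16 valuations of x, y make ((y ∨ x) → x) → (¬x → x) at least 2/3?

x = 0, y = 0 ↦ 0  <
x = 0, y = 1/3 ↦ 1/3  <
x = 0, y = 2/3 ↦ 2/3  ≥
x = 0, y = 1 ↦ 1  ≥
x = 1/3, y = 0 ↦ 2/3  ≥
x = 1/3, y = 1/3 ↦ 2/3  ≥
x = 1/3, y = 2/3 ↦ 1  ≥
x = 1/3, y = 1 ↦ 1  ≥
x = 2/3, y = 0 ↦ 1  ≥
x = 2/3, y = 1/3 ↦ 1  ≥
x = 2/3, y = 2/3 ↦ 1  ≥
x = 2/3, y = 1 ↦ 1  ≥
x = 1, y = 0 ↦ 1  ≥
x = 1, y = 1/3 ↦ 1  ≥
x = 1, y = 2/3 ↦ 1  ≥
x = 1, y = 1 ↦ 1  ≥
So 14 of the 16 assignments meet the threshold.

14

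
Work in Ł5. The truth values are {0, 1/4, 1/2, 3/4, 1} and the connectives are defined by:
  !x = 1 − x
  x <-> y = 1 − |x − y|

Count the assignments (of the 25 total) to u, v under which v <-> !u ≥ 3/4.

value 1: 5 assignments (counts)
value 3/4: 8 assignments (counts)
value 1/2: 6 assignments
value 1/4: 4 assignments
value 0: 2 assignments
So 13 of the 25 assignments meet the threshold.

13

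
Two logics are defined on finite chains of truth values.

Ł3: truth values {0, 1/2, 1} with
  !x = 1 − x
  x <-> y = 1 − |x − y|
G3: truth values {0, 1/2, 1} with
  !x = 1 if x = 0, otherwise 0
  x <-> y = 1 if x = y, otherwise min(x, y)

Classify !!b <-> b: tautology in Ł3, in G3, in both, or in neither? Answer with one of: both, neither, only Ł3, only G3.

only Ł3

In Ł3: every assignment gives 1 — tautology.
In G3: at b = 1/2 the value is 1/2 — not a tautology.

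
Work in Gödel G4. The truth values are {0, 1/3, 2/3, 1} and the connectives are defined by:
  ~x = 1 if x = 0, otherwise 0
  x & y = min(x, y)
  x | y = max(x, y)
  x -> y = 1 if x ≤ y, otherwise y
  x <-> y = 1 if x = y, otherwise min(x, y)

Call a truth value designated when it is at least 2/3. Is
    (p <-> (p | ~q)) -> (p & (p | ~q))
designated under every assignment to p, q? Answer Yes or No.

No

Counterexample: take p = 0, q = 1/3.
~q = ~1/3 = 0
p | ~q = 0 | 0 = 0
p <-> (p | ~q) = 0 <-> 0 = 1
~q = ~1/3 = 0
p | ~q = 0 | 0 = 0
p & (p | ~q) = 0 & 0 = 0
(p <-> (p | ~q)) -> (p & (p | ~q)) = 1 -> 0 = 0
This gives 0, which is below 2/3.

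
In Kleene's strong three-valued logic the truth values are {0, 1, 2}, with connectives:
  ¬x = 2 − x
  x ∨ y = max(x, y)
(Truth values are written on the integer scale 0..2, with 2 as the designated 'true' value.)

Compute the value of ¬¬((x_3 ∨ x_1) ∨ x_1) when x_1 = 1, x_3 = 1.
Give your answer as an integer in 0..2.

1

x_3 ∨ x_1 = 1 ∨ 1 = 1
(x_3 ∨ x_1) ∨ x_1 = 1 ∨ 1 = 1
¬((x_3 ∨ x_1) ∨ x_1) = ¬1 = 1
¬¬((x_3 ∨ x_1) ∨ x_1) = ¬1 = 1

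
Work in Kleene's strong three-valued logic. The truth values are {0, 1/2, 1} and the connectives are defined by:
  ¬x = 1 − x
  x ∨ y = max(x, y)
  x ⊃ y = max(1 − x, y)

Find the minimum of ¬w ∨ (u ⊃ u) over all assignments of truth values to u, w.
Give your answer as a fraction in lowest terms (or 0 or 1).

1/2

Take u = 1/2, w = 1/2:
¬w = ¬1/2 = 1/2
u ⊃ u = 1/2 ⊃ 1/2 = 1/2
¬w ∨ (u ⊃ u) = 1/2 ∨ 1/2 = 1/2
No assignment yields a value below 1/2, so this is the minimum.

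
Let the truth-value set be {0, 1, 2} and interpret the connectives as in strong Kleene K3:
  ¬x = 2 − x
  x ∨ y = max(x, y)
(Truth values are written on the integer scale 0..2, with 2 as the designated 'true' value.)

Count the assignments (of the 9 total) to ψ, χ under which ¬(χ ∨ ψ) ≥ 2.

ψ = 0, χ = 0 ↦ 2  ≥
ψ = 0, χ = 1 ↦ 1  <
ψ = 0, χ = 2 ↦ 0  <
ψ = 1, χ = 0 ↦ 1  <
ψ = 1, χ = 1 ↦ 1  <
ψ = 1, χ = 2 ↦ 0  <
ψ = 2, χ = 0 ↦ 0  <
ψ = 2, χ = 1 ↦ 0  <
ψ = 2, χ = 2 ↦ 0  <
So 1 of the 9 assignments meets the threshold.

1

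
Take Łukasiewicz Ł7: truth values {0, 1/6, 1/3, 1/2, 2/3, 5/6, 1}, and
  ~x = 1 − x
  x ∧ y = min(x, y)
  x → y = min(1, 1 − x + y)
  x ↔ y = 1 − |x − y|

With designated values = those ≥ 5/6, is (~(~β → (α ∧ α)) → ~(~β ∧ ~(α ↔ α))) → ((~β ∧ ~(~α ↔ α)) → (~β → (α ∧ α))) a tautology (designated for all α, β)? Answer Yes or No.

Counterexample: take α = 0, β = 0.
~β = ~0 = 1
α ∧ α = 0 ∧ 0 = 0
~β → (α ∧ α) = 1 → 0 = 0
~(~β → (α ∧ α)) = ~0 = 1
~β = ~0 = 1
α ↔ α = 0 ↔ 0 = 1
~(α ↔ α) = ~1 = 0
~β ∧ ~(α ↔ α) = 1 ∧ 0 = 0
~(~β ∧ ~(α ↔ α)) = ~0 = 1
~(~β → (α ∧ α)) → ~(~β ∧ ~(α ↔ α)) = 1 → 1 = 1
~β = ~0 = 1
~α = ~0 = 1
~α ↔ α = 1 ↔ 0 = 0
~(~α ↔ α) = ~0 = 1
~β ∧ ~(~α ↔ α) = 1 ∧ 1 = 1
~β = ~0 = 1
α ∧ α = 0 ∧ 0 = 0
~β → (α ∧ α) = 1 → 0 = 0
(~β ∧ ~(~α ↔ α)) → (~β → (α ∧ α)) = 1 → 0 = 0
(~(~β → (α ∧ α)) → ~(~β ∧ ~(α ↔ α))) → ((~β ∧ ~(~α ↔ α)) → (~β → (α ∧ α))) = 1 → 0 = 0
This gives 0, which is below 5/6.

No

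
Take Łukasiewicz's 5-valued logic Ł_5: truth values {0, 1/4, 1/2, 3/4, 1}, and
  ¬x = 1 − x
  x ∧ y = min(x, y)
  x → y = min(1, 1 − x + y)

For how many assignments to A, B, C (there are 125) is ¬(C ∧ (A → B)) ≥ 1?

29

value 1: 29 assignments (counts)
value 3/4: 30 assignments
value 1/2: 28 assignments
value 1/4: 23 assignments
value 0: 15 assignments
So 29 of the 125 assignments meet the threshold.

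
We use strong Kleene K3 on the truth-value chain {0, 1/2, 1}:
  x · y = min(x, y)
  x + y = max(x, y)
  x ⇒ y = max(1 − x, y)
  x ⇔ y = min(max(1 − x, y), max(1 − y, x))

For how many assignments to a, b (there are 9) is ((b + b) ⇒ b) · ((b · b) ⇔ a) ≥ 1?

2

a = 0, b = 0 ↦ 1  ≥
a = 0, b = 1/2 ↦ 1/2  <
a = 0, b = 1 ↦ 0  <
a = 1/2, b = 0 ↦ 1/2  <
a = 1/2, b = 1/2 ↦ 1/2  <
a = 1/2, b = 1 ↦ 1/2  <
a = 1, b = 0 ↦ 0  <
a = 1, b = 1/2 ↦ 1/2  <
a = 1, b = 1 ↦ 1  ≥
So 2 of the 9 assignments meet the threshold.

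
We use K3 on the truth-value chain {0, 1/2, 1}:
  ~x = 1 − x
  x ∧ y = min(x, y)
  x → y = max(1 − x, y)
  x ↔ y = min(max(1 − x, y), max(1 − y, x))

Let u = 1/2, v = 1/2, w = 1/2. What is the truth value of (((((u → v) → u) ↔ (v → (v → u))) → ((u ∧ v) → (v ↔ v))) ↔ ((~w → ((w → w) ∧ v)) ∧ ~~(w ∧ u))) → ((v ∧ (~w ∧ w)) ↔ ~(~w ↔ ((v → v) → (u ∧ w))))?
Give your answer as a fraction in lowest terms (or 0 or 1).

u → v = 1/2 → 1/2 = 1/2
(u → v) → u = 1/2 → 1/2 = 1/2
v → u = 1/2 → 1/2 = 1/2
v → (v → u) = 1/2 → 1/2 = 1/2
((u → v) → u) ↔ (v → (v → u)) = 1/2 ↔ 1/2 = 1/2
u ∧ v = 1/2 ∧ 1/2 = 1/2
v ↔ v = 1/2 ↔ 1/2 = 1/2
(u ∧ v) → (v ↔ v) = 1/2 → 1/2 = 1/2
(((u → v) → u) ↔ (v → (v → u))) → ((u ∧ v) → (v ↔ v)) = 1/2 → 1/2 = 1/2
~w = ~1/2 = 1/2
w → w = 1/2 → 1/2 = 1/2
(w → w) ∧ v = 1/2 ∧ 1/2 = 1/2
~w → ((w → w) ∧ v) = 1/2 → 1/2 = 1/2
w ∧ u = 1/2 ∧ 1/2 = 1/2
~(w ∧ u) = ~1/2 = 1/2
~~(w ∧ u) = ~1/2 = 1/2
(~w → ((w → w) ∧ v)) ∧ ~~(w ∧ u) = 1/2 ∧ 1/2 = 1/2
((((u → v) → u) ↔ (v → (v → u))) → ((u ∧ v) → (v ↔ v))) ↔ ((~w → ((w → w) ∧ v)) ∧ ~~(w ∧ u)) = 1/2 ↔ 1/2 = 1/2
~w = ~1/2 = 1/2
~w ∧ w = 1/2 ∧ 1/2 = 1/2
v ∧ (~w ∧ w) = 1/2 ∧ 1/2 = 1/2
~w = ~1/2 = 1/2
v → v = 1/2 → 1/2 = 1/2
u ∧ w = 1/2 ∧ 1/2 = 1/2
(v → v) → (u ∧ w) = 1/2 → 1/2 = 1/2
~w ↔ ((v → v) → (u ∧ w)) = 1/2 ↔ 1/2 = 1/2
~(~w ↔ ((v → v) → (u ∧ w))) = ~1/2 = 1/2
(v ∧ (~w ∧ w)) ↔ ~(~w ↔ ((v → v) → (u ∧ w))) = 1/2 ↔ 1/2 = 1/2
(((((u → v) → u) ↔ (v → (v → u))) → ((u ∧ v) → (v ↔ v))) ↔ ((~w → ((w → w) ∧ v)) ∧ ~~(w ∧ u))) → ((v ∧ (~w ∧ w)) ↔ ~(~w ↔ ((v → v) → (u ∧ w)))) = 1/2 → 1/2 = 1/2

1/2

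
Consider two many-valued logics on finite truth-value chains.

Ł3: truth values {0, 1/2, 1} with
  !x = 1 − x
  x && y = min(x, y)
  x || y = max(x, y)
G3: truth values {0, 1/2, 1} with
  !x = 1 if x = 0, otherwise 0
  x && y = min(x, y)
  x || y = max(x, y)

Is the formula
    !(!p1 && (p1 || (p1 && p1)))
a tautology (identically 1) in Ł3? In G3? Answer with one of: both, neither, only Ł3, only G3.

In Ł3: at p1 = 1/2 the value is 1/2 — not a tautology.
In G3: every assignment gives 1 — tautology.

only G3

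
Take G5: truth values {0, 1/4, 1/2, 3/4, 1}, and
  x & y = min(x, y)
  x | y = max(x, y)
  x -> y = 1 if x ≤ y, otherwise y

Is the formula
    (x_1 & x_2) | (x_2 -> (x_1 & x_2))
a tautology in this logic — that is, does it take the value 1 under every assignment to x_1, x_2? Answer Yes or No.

Counterexample: take x_1 = 0, x_2 = 1/4.
x_1 & x_2 = 0 & 1/4 = 0
x_2 -> (x_1 & x_2) = 1/4 -> 0 = 0
(x_1 & x_2) | (x_2 -> (x_1 & x_2)) = 0 | 0 = 0
This gives 0 ≠ 1.

No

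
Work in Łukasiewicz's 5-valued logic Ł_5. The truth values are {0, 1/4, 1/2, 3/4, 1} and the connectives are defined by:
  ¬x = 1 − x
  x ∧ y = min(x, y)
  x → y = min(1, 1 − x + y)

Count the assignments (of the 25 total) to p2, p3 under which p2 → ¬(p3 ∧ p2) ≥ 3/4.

20

value 1: 18 assignments (counts)
value 3/4: 2 assignments (counts)
value 1/2: 3 assignments
value 1/4: 1 assignment
value 0: 1 assignment
So 20 of the 25 assignments meet the threshold.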